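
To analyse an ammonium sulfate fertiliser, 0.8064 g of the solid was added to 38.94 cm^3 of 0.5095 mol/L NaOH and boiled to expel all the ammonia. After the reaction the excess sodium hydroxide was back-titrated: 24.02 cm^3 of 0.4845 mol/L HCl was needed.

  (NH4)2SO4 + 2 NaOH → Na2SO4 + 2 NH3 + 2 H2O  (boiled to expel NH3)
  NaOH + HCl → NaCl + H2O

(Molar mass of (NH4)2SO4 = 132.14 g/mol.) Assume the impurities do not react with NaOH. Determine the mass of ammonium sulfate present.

n(NaOH) added = 0.03894 × 0.5095 = 0.01984 mol
n(HCl) used in back-titration = 0.02402 × 0.4845 = 0.01164 mol
n(NaOH) left over = 0.01164 mol (1:1 ratio)
n(NaOH) consumed by analyte = 0.01984 − 0.01164 = 8.202 × 10^-3 mol
From the 1:2 ratio, n((NH4)2SO4) = 1/2 × 8.202 × 10^-3 = 4.101 × 10^-3 mol
mass of (NH4)2SO4 = 4.101 × 10^-3 × 132.14 = 0.5419 g

0.5419 g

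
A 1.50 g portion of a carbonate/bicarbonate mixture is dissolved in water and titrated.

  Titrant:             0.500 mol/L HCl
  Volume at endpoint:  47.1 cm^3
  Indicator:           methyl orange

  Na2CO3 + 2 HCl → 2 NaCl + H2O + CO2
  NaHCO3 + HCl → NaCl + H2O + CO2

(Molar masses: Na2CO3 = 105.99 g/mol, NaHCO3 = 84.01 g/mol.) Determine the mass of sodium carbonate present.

n(HCl) = 0.0471 × 0.500 = 0.0236 mol
Let x = n(Na2CO3), y = n(NaHCO3).
Titrant: 2x + 1y = 0.0236;  mass: 105.99x + 84.01y = 1.50
Solving, x = 7.71 × 10^-3 mol, y = 8.12 × 10^-3 mol
mass of Na2CO3 = 7.71 × 10^-3 × 105.99 = 0.817 g

0.817 g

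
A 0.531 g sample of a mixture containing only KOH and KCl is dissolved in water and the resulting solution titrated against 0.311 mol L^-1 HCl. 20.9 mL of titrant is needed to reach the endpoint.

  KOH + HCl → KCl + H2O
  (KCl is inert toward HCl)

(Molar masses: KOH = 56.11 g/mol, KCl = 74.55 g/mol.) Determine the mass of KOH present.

0.365 g

n(HCl) = 0.0209 × 0.311 = 6.50 × 10^-3 mol
Let x = n(KOH), y = n(KCl).
Titrant: 1x = 6.50 × 10^-3;  mass: 56.11x + 74.55y = 0.531
Solving, x = 6.50 × 10^-3 mol, y = 2.23 × 10^-3 mol
mass of KOH = 6.50 × 10^-3 × 56.11 = 0.365 g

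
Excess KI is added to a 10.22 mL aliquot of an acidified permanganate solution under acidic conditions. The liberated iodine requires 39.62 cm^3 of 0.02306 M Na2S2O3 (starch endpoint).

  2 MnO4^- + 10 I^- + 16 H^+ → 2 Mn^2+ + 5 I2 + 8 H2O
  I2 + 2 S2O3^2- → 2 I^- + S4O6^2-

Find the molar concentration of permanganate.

n(S2O3^2-) = 0.03962 × 0.02306 = 9.136 × 10^-4 mol
n(I2) = n(S2O3^2-)/2 = 4.568 × 10^-4 mol
From the 2:5 ratio, n(MnO4^-) in the aliquot = 2/5 × 4.568 × 10^-4 = 1.827 × 10^-4 mol
[MnO4^-] = 1.827 × 10^-4 / 0.01022 = 0.01788 mol/L

0.01788 M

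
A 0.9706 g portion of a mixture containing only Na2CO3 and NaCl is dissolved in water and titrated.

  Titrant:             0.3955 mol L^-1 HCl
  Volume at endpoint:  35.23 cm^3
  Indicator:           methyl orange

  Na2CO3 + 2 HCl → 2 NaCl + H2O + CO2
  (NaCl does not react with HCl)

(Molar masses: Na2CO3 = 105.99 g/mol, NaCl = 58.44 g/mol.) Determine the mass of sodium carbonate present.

0.7384 g

n(HCl) = 0.03523 × 0.3955 = 0.01393 mol
Let x = n(Na2CO3), y = n(NaCl).
Titrant: 2x = 0.01393;  mass: 105.99x + 58.44y = 0.9706
Solving, x = 6.967 × 10^-3 mol, y = 3.973 × 10^-3 mol
mass of Na2CO3 = 6.967 × 10^-3 × 105.99 = 0.7384 g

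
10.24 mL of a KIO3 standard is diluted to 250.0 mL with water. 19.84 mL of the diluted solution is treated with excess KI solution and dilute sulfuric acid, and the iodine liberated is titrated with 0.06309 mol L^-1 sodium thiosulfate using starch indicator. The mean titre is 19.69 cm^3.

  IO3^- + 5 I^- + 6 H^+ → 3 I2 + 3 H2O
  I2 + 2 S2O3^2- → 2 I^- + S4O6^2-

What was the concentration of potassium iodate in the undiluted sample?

0.2548 mol/L

n(S2O3^2-) = 0.01969 × 0.06309 = 1.242 × 10^-3 mol
n(I2) = n(S2O3^2-)/2 = 6.211 × 10^-4 mol
From the 1:3 ratio, n(IO3^-) in the aliquot = 1/3 × 6.211 × 10^-4 = 2.070 × 10^-4 mol
[IO3^-]_dilute = 2.070 × 10^-4 / 0.01984 = 0.01044 mol/L
[IO3^-]_original = 0.01044 × 250.0/10.24 = 0.2548 mol/L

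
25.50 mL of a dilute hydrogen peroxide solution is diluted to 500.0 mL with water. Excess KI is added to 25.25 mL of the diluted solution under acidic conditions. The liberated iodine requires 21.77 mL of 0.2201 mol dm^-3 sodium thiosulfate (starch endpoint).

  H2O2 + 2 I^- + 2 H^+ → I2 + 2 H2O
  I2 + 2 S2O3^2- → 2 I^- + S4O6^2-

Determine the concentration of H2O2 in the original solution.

1.860 mol/L

n(S2O3^2-) = 0.02177 × 0.2201 = 4.792 × 10^-3 mol
n(I2) = n(S2O3^2-)/2 = 2.396 × 10^-3 mol
n(H2O2) in the aliquot = 2.396 × 10^-3 mol (1:1 ratio)
[H2O2]_dilute = 2.396 × 10^-3 / 0.02525 = 0.09488 mol/L
[H2O2]_original = 0.09488 × 500.0/25.50 = 1.860 mol/L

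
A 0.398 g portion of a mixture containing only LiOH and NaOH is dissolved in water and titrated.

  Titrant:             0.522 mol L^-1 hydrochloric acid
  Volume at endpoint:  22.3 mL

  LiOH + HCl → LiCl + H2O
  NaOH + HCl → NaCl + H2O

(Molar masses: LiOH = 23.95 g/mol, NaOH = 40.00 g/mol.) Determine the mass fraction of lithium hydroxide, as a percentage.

n(HCl) = 0.0223 × 0.522 = 0.0116 mol
Let x = n(LiOH), y = n(NaOH).
Titrant: 1x + 1y = 0.0116;  mass: 23.95x + 40.00y = 0.398
Solving, x = 4.21 × 10^-3 mol, y = 7.43 × 10^-3 mol
mass of LiOH = 4.21 × 10^-3 × 23.95 = 0.101 g
% LiOH = 0.101 / 0.398 × 100 = 25.4 %

25.4 %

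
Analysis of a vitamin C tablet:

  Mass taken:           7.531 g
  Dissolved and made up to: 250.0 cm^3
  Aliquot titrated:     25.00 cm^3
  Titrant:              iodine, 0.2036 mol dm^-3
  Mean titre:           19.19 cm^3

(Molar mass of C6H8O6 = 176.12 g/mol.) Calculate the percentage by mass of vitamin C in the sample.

C6H8O6 + I2 → C6H6O6 + 2 HI
n(I2) per titration = 0.01919 × 0.2036 = 3.907 × 10^-3 mol
n(C6H8O6) in each aliquot = 3.907 × 10^-3 mol (1:1 ratio)
n(C6H8O6) in the whole flask = 3.907 × 10^-3 × 250.0/25.00 = 0.03907 mol
mass of C6H8O6 = 0.03907 × 176.12 = 6.881 g
% C6H8O6 = 6.881 / 7.531 × 100 = 91.37 %

91.37 %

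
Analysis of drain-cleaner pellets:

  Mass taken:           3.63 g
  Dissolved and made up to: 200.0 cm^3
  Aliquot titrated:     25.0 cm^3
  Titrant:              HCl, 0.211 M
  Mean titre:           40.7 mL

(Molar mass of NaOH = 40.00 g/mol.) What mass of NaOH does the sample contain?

2.75 g

NaOH + HCl → NaCl + H2O
n(HCl) per titration = 0.0407 × 0.211 = 8.59 × 10^-3 mol
n(NaOH) in each aliquot = 8.59 × 10^-3 mol (1:1 ratio)
n(NaOH) in the whole flask = 8.59 × 10^-3 × 200.0/25.0 = 0.0687 mol
mass of NaOH = 0.0687 × 40.00 = 2.75 g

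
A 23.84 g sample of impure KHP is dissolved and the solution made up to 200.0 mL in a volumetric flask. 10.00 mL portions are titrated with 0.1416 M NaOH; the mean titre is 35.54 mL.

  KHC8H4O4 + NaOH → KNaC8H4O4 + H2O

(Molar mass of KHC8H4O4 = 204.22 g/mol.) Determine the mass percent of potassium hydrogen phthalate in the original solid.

86.22 %

n(NaOH) per titration = 0.03554 × 0.1416 = 5.032 × 10^-3 mol
n(KHC8H4O4) in each aliquot = 5.032 × 10^-3 mol (1:1 ratio)
n(KHC8H4O4) in the whole flask = 5.032 × 10^-3 × 200.0/10.00 = 0.1006 mol
mass of KHC8H4O4 = 0.1006 × 204.22 = 20.55 g
% KHC8H4O4 = 20.55 / 23.84 × 100 = 86.22 %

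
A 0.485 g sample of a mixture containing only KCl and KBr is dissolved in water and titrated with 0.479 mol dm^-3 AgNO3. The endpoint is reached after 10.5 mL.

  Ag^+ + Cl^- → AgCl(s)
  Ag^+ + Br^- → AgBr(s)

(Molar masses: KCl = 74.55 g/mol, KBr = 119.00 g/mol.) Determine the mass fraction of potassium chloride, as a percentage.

39.3 %

n(AgNO3) = 0.0105 × 0.479 = 5.03 × 10^-3 mol
Let x = n(KCl), y = n(KBr).
Titrant: 1x + 1y = 5.03 × 10^-3;  mass: 74.55x + 119.00y = 0.485
Solving, x = 2.55 × 10^-3 mol, y = 2.48 × 10^-3 mol
mass of KCl = 2.55 × 10^-3 × 74.55 = 0.190 g
% KCl = 0.190 / 0.485 × 100 = 39.3 %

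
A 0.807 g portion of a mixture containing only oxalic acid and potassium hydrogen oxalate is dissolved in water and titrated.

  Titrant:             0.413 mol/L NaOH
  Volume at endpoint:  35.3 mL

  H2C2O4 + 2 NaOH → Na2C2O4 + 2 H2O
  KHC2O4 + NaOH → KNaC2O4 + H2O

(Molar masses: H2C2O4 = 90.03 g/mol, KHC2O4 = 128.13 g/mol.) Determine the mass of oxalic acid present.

n(NaOH) = 0.0353 × 0.413 = 0.0146 mol
Let x = n(H2C2O4), y = n(KHC2O4).
Titrant: 2x + 1y = 0.0146;  mass: 90.03x + 128.13y = 0.807
Solving, x = 6.38 × 10^-3 mol, y = 1.81 × 10^-3 mol
mass of H2C2O4 = 6.38 × 10^-3 × 90.03 = 0.575 g

0.575 g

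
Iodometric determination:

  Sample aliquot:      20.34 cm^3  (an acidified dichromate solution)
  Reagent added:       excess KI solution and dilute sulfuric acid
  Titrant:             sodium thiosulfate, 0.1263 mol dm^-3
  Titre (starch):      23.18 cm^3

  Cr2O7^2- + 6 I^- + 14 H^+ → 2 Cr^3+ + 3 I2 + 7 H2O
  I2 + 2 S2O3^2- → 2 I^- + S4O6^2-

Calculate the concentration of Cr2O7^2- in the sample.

n(S2O3^2-) = 0.02318 × 0.1263 = 2.928 × 10^-3 mol
n(I2) = n(S2O3^2-)/2 = 1.464 × 10^-3 mol
From the 1:3 ratio, n(Cr2O7^2-) in the aliquot = 1/3 × 1.464 × 10^-3 = 4.879 × 10^-4 mol
[Cr2O7^2-] = 4.879 × 10^-4 / 0.02034 = 0.02399 mol/L

0.02399 mol/L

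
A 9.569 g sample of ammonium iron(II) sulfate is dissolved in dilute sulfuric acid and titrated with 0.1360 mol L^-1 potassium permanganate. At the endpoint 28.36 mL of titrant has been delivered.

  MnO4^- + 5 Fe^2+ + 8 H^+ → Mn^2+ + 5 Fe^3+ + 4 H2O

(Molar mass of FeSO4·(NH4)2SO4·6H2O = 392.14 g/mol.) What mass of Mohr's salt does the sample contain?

7.562 g

n(KMnO4) = 0.02836 L × 0.1360 mol/L = 3.857 × 10^-3 mol
From the 5:1 ratio, n(FeSO4·(NH4)2SO4·6H2O) = 5/1 × 3.857 × 10^-3 = 0.01928 mol
mass of FeSO4·(NH4)2SO4·6H2O = 0.01928 × 392.14 g/mol = 7.562 g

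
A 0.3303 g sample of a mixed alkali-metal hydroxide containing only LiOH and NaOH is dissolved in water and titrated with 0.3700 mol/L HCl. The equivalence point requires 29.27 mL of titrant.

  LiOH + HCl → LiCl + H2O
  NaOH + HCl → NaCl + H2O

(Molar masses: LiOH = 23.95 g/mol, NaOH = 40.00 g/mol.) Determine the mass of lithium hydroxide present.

n(HCl) = 0.02927 × 0.3700 = 0.01083 mol
Let x = n(LiOH), y = n(NaOH).
Titrant: 1x + 1y = 0.01083;  mass: 23.95x + 40.00y = 0.3303
Solving, x = 6.411 × 10^-3 mol, y = 4.419 × 10^-3 mol
mass of LiOH = 6.411 × 10^-3 × 23.95 = 0.1535 g

0.1535 g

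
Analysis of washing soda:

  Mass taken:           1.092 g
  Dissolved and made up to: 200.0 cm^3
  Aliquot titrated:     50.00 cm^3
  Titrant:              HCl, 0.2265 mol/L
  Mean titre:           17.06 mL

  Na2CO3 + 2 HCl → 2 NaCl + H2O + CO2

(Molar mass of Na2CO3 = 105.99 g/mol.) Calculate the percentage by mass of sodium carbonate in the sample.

75.01 %

n(HCl) per titration = 0.01706 × 0.2265 = 3.864 × 10^-3 mol
From the 1:2 ratio, n(Na2CO3) in each aliquot = 1/2 × 3.864 × 10^-3 = 1.932 × 10^-3 mol
n(Na2CO3) in the whole flask = 1.932 × 10^-3 × 200.0/50.00 = 7.728 × 10^-3 mol
mass of Na2CO3 = 7.728 × 10^-3 × 105.99 = 0.8191 g
% Na2CO3 = 0.8191 / 1.092 × 100 = 75.01 %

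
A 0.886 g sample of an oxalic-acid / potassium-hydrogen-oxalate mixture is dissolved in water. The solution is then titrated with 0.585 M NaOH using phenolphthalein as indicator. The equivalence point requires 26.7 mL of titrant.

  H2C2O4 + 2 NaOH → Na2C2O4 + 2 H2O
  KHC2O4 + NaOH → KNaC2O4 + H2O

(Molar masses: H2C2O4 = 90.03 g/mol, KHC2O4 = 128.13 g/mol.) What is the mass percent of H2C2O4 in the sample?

n(NaOH) = 0.0267 × 0.585 = 0.0156 mol
Let x = n(H2C2O4), y = n(KHC2O4).
Titrant: 2x + 1y = 0.0156;  mass: 90.03x + 128.13y = 0.886
Solving, x = 6.71 × 10^-3 mol, y = 2.20 × 10^-3 mol
mass of H2C2O4 = 6.71 × 10^-3 × 90.03 = 0.604 g
% H2C2O4 = 0.604 / 0.886 × 100 = 68.2 %

68.2 %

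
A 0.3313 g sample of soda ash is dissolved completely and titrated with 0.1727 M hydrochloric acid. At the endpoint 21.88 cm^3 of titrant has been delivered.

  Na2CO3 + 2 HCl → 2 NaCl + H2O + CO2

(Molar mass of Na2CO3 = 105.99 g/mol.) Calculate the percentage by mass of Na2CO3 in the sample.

n(HCl) = 0.02188 L × 0.1727 mol/L = 3.779 × 10^-3 mol
From the 1:2 ratio, n(Na2CO3) = 1/2 × 3.779 × 10^-3 = 1.889 × 10^-3 mol
mass of Na2CO3 = 1.889 × 10^-3 × 105.99 g/mol = 0.2003 g
% Na2CO3 = 0.2003 / 0.3313 × 100 = 60.44 %

60.44 %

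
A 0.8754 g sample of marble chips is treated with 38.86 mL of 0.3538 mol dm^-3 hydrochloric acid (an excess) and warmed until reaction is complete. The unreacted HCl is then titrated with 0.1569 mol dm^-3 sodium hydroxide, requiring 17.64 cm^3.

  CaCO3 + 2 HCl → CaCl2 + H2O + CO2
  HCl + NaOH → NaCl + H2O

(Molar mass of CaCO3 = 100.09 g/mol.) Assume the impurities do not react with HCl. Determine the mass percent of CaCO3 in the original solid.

62.78 %

n(HCl) added = 0.03886 × 0.3538 = 0.01375 mol
n(NaOH) used in back-titration = 0.01764 × 0.1569 = 2.768 × 10^-3 mol
n(HCl) left over = 2.768 × 10^-3 mol (1:1 ratio)
n(HCl) consumed by analyte = 0.01375 − 2.768 × 10^-3 = 0.01098 mol
From the 1:2 ratio, n(CaCO3) = 1/2 × 0.01098 = 5.490 × 10^-3 mol
mass of CaCO3 = 5.490 × 10^-3 × 100.09 = 0.5495 g
% CaCO3 = 0.5495 / 0.8754 × 100 = 62.78 %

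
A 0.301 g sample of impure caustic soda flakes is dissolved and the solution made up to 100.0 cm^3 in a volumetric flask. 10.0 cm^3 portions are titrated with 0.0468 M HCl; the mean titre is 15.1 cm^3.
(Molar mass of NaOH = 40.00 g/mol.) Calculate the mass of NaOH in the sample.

NaOH + HCl → NaCl + H2O
n(HCl) per titration = 0.0151 × 0.0468 = 7.07 × 10^-4 mol
n(NaOH) in each aliquot = 7.07 × 10^-4 mol (1:1 ratio)
n(NaOH) in the whole flask = 7.07 × 10^-4 × 100.0/10.0 = 7.07 × 10^-3 mol
mass of NaOH = 7.07 × 10^-3 × 40.00 = 0.283 g

0.283 g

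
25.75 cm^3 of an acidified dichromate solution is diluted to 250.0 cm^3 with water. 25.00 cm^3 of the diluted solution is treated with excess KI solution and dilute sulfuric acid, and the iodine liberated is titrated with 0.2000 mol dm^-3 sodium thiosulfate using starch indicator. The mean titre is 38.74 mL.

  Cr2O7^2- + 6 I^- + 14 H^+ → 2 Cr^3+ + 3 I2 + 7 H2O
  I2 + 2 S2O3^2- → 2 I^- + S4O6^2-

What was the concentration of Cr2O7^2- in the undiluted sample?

n(S2O3^2-) = 0.03874 × 0.2000 = 7.748 × 10^-3 mol
n(I2) = n(S2O3^2-)/2 = 3.874 × 10^-3 mol
From the 1:3 ratio, n(Cr2O7^2-) in the aliquot = 1/3 × 3.874 × 10^-3 = 1.291 × 10^-3 mol
[Cr2O7^2-]_dilute = 1.291 × 10^-3 / 0.02500 = 0.05165 mol/L
[Cr2O7^2-]_original = 0.05165 × 250.0/25.75 = 0.5015 mol/L

0.5015 mol/L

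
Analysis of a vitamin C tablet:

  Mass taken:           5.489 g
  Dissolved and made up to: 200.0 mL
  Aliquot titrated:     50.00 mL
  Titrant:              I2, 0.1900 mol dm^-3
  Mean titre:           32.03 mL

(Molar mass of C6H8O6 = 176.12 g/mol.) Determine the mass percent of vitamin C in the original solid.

C6H8O6 + I2 → C6H6O6 + 2 HI
n(I2) per titration = 0.03203 × 0.1900 = 6.086 × 10^-3 mol
n(C6H8O6) in each aliquot = 6.086 × 10^-3 mol (1:1 ratio)
n(C6H8O6) in the whole flask = 6.086 × 10^-3 × 200.0/50.00 = 0.02434 mol
mass of C6H8O6 = 0.02434 × 176.12 = 4.287 g
% C6H8O6 = 4.287 / 5.489 × 100 = 78.11 %

78.11 %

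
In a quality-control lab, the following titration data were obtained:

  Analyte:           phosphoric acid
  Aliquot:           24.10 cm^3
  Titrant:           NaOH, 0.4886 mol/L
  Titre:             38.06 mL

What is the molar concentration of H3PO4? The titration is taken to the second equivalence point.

0.3858 mol/L

H3PO4 + 2 NaOH → Na2HPO4 + 2 H2O
n(NaOH) = 0.03806 L × 0.4886 mol/L = 0.01860 mol
From the 1:2 mole ratio, n(H3PO4) = 1/2 × 0.01860 = 9.298 × 10^-3 mol
[H3PO4] = 9.298 × 10^-3 mol / 0.02410 L = 0.3858 mol/L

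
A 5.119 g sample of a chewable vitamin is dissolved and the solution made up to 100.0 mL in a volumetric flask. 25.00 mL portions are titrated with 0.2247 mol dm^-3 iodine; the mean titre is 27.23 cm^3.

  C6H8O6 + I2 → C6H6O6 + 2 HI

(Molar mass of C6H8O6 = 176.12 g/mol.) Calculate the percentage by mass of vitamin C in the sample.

84.20 %

n(I2) per titration = 0.02723 × 0.2247 = 6.119 × 10^-3 mol
n(C6H8O6) in each aliquot = 6.119 × 10^-3 mol (1:1 ratio)
n(C6H8O6) in the whole flask = 6.119 × 10^-3 × 100.0/25.00 = 0.02447 mol
mass of C6H8O6 = 0.02447 × 176.12 = 4.310 g
% C6H8O6 = 4.310 / 5.119 × 100 = 84.20 %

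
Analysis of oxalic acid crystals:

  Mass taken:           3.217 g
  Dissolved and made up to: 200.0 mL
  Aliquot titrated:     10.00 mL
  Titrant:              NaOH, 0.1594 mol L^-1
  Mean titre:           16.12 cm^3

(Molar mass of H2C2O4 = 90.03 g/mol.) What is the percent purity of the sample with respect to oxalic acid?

H2C2O4 + 2 NaOH → Na2C2O4 + 2 H2O
n(NaOH) per titration = 0.01612 × 0.1594 = 2.570 × 10^-3 mol
From the 1:2 ratio, n(H2C2O4) in each aliquot = 1/2 × 2.570 × 10^-3 = 1.285 × 10^-3 mol
n(H2C2O4) in the whole flask = 1.285 × 10^-3 × 200.0/10.00 = 0.02570 mol
mass of H2C2O4 = 0.02570 × 90.03 = 2.313 g
% H2C2O4 = 2.313 / 3.217 × 100 = 71.91 %

71.91 %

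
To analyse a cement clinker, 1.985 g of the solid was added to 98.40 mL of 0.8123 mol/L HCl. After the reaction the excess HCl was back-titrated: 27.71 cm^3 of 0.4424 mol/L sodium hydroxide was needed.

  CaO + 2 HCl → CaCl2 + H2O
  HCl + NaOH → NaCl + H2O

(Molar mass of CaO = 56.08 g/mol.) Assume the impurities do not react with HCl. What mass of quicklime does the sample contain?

1.898 g

n(HCl) added = 0.09840 × 0.8123 = 0.07993 mol
n(NaOH) used in back-titration = 0.02771 × 0.4424 = 0.01226 mol
n(HCl) left over = 0.01226 mol (1:1 ratio)
n(HCl) consumed by analyte = 0.07993 − 0.01226 = 0.06767 mol
From the 1:2 ratio, n(CaO) = 1/2 × 0.06767 = 0.03384 mol
mass of CaO = 0.03384 × 56.08 = 1.898 g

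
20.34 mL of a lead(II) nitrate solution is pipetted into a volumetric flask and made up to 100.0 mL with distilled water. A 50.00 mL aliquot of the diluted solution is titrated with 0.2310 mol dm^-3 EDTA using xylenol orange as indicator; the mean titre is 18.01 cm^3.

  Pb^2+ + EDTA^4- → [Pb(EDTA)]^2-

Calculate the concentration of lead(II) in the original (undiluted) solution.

0.4091 mol/L

n(EDTA) = 0.01801 × 0.2310 = 4.160 × 10^-3 mol
n(Pb2+) in the aliquot = 4.160 × 10^-3 mol (1:1 ratio)
[Pb2+]_dilute = 4.160 × 10^-3 / 0.05000 = 0.08321 mol/L
Dilution factor = 100.0 / 20.34 = 4.916
[Pb2+]_stock = 0.08321 × 4.916 = 0.4091 mol/L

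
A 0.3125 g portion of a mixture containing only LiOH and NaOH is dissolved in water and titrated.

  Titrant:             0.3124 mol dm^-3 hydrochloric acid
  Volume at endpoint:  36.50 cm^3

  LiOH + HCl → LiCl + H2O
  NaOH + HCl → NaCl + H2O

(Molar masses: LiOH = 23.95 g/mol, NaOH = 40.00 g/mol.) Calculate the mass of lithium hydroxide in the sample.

0.2143 g

n(HCl) = 0.03650 × 0.3124 = 0.01140 mol
Let x = n(LiOH), y = n(NaOH).
Titrant: 1x + 1y = 0.01140;  mass: 23.95x + 40.00y = 0.3125
Solving, x = 8.947 × 10^-3 mol, y = 2.455 × 10^-3 mol
mass of LiOH = 8.947 × 10^-3 × 23.95 = 0.2143 g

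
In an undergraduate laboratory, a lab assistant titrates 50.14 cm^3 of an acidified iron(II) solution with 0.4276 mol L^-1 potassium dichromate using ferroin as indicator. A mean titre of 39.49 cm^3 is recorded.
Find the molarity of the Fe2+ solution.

2.021 mol/L

Cr2O7^2- + 6 Fe^2+ + 14 H^+ → 2 Cr^3+ + 6 Fe^3+ + 7 H2O
n(K2Cr2O7) = 0.03949 L × 0.4276 mol/L = 0.01689 mol
From the 6:1 mole ratio, n(Fe2+) = 6/1 × 0.01689 = 0.1013 mol
[Fe2+] = 0.1013 mol / 0.05014 L = 2.021 mol/L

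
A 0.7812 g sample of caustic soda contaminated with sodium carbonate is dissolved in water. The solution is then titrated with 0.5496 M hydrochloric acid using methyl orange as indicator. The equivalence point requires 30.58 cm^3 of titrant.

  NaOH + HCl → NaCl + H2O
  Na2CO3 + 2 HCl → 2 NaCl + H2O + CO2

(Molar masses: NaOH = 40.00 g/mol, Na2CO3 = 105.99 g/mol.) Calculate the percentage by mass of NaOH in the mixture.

43.14 %

n(HCl) = 0.03058 × 0.5496 = 0.01681 mol
Let x = n(NaOH), y = n(Na2CO3).
Titrant: 1x + 2y = 0.01681;  mass: 40.00x + 105.99y = 0.7812
Solving, x = 8.424 × 10^-3 mol, y = 4.191 × 10^-3 mol
mass of NaOH = 8.424 × 10^-3 × 40.00 = 0.3370 g
% NaOH = 0.3370 / 0.7812 × 100 = 43.14 %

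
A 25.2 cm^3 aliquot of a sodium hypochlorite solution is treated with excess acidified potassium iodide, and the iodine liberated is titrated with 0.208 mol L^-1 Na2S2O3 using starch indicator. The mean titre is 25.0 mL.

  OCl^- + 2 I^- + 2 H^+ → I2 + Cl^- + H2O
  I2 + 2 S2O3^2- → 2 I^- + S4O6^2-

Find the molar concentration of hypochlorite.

n(S2O3^2-) = 0.0250 × 0.208 = 5.20 × 10^-3 mol
n(I2) = n(S2O3^2-)/2 = 2.60 × 10^-3 mol
n(OCl^-) in the aliquot = 2.60 × 10^-3 mol (1:1 ratio)
[OCl^-] = 2.60 × 10^-3 / 0.0252 = 0.103 mol/L

0.103 mol/L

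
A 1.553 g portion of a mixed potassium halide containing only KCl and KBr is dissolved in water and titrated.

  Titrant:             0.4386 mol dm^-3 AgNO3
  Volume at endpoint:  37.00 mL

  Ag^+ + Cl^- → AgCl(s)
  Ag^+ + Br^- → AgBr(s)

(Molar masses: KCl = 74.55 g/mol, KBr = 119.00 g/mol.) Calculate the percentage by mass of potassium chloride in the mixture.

n(AgNO3) = 0.03700 × 0.4386 = 0.01623 mol
Let x = n(KCl), y = n(KBr).
Titrant: 1x + 1y = 0.01623;  mass: 74.55x + 119.00y = 1.553
Solving, x = 8.507 × 10^-3 mol, y = 7.721 × 10^-3 mol
mass of KCl = 8.507 × 10^-3 × 74.55 = 0.6342 g
% KCl = 0.6342 / 1.553 × 100 = 40.84 %

40.84 %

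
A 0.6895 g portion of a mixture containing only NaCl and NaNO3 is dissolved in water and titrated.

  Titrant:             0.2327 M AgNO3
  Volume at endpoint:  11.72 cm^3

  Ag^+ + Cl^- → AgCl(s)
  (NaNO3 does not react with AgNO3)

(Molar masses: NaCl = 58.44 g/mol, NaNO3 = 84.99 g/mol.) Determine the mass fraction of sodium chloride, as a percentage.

n(AgNO3) = 0.01172 × 0.2327 = 2.727 × 10^-3 mol
Let x = n(NaCl), y = n(NaNO3).
Titrant: 1x = 2.727 × 10^-3;  mass: 58.44x + 84.99y = 0.6895
Solving, x = 2.727 × 10^-3 mol, y = 6.237 × 10^-3 mol
mass of NaCl = 2.727 × 10^-3 × 58.44 = 0.1594 g
% NaCl = 0.1594 / 0.6895 × 100 = 23.12 %

23.12 %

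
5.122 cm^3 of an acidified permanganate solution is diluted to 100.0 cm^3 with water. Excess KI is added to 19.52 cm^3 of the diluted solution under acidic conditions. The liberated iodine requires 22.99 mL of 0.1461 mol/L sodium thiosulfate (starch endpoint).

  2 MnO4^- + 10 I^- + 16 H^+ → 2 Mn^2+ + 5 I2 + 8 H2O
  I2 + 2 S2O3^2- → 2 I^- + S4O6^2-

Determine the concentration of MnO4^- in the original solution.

0.6719 mol/L

n(S2O3^2-) = 0.02299 × 0.1461 = 3.359 × 10^-3 mol
n(I2) = n(S2O3^2-)/2 = 1.679 × 10^-3 mol
From the 2:5 ratio, n(MnO4^-) in the aliquot = 2/5 × 1.679 × 10^-3 = 6.718 × 10^-4 mol
[MnO4^-]_dilute = 6.718 × 10^-4 / 0.01952 = 0.03441 mol/L
[MnO4^-]_original = 0.03441 × 100.0/5.122 = 0.6719 mol/L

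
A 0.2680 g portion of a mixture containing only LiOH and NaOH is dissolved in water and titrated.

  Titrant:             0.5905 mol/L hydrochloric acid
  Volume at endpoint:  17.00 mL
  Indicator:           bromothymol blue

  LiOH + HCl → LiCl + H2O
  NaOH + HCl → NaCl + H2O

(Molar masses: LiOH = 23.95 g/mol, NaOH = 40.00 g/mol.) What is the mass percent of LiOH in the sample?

74.35 %

n(HCl) = 0.01700 × 0.5905 = 0.01004 mol
Let x = n(LiOH), y = n(NaOH).
Titrant: 1x + 1y = 0.01004;  mass: 23.95x + 40.00y = 0.2680
Solving, x = 8.320 × 10^-3 mol, y = 1.718 × 10^-3 mol
mass of LiOH = 8.320 × 10^-3 × 23.95 = 0.1993 g
% LiOH = 0.1993 / 0.2680 × 100 = 74.35 %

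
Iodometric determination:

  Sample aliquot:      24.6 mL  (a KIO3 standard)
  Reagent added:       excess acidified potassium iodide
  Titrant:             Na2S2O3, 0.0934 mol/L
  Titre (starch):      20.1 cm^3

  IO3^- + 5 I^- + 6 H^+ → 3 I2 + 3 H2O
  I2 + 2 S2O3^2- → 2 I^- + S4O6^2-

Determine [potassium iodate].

n(S2O3^2-) = 0.0201 × 0.0934 = 1.88 × 10^-3 mol
n(I2) = n(S2O3^2-)/2 = 9.39 × 10^-4 mol
From the 1:3 ratio, n(IO3^-) in the aliquot = 1/3 × 9.39 × 10^-4 = 3.13 × 10^-4 mol
[IO3^-] = 3.13 × 10^-4 / 0.0246 = 0.0127 mol/L

0.0127 mol/L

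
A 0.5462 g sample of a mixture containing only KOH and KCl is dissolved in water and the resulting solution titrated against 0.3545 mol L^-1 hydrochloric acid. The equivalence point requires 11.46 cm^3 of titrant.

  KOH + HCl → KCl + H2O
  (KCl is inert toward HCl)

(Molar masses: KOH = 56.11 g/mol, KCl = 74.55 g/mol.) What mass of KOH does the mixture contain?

0.2280 g

n(HCl) = 0.01146 × 0.3545 = 4.063 × 10^-3 mol
Let x = n(KOH), y = n(KCl).
Titrant: 1x = 4.063 × 10^-3;  mass: 56.11x + 74.55y = 0.5462
Solving, x = 4.063 × 10^-3 mol, y = 4.269 × 10^-3 mol
mass of KOH = 4.063 × 10^-3 × 56.11 = 0.2280 g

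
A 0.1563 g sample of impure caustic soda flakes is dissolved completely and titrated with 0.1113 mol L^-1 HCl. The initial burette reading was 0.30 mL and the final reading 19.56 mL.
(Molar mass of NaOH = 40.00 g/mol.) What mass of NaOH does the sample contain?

0.08575 g

NaOH + HCl → NaCl + H2O
n(HCl) = 0.01926 L × 0.1113 mol/L = 2.144 × 10^-3 mol
n(NaOH) = 2.144 × 10^-3 mol (1:1 ratio)
mass of NaOH = 2.144 × 10^-3 × 40.00 g/mol = 0.08575 g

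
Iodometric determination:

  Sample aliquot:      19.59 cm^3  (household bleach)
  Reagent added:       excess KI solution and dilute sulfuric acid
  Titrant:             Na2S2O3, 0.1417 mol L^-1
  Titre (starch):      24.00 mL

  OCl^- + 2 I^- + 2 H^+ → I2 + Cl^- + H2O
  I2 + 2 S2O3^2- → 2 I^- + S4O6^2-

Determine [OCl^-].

0.08680 mol/L

n(S2O3^2-) = 0.02400 × 0.1417 = 3.401 × 10^-3 mol
n(I2) = n(S2O3^2-)/2 = 1.700 × 10^-3 mol
n(OCl^-) in the aliquot = 1.700 × 10^-3 mol (1:1 ratio)
[OCl^-] = 1.700 × 10^-3 / 0.01959 = 0.08680 mol/L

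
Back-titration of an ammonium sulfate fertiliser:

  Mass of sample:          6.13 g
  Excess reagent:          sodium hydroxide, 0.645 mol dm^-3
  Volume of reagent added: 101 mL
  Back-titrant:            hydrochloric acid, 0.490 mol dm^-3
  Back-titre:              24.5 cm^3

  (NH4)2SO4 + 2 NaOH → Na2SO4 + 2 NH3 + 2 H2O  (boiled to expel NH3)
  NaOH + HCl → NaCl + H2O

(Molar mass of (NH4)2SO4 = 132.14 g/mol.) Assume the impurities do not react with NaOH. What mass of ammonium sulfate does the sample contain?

n(NaOH) added = 0.101 × 0.645 = 0.0651 mol
n(HCl) used in back-titration = 0.0245 × 0.490 = 0.0120 mol
n(NaOH) left over = 0.0120 mol (1:1 ratio)
n(NaOH) consumed by analyte = 0.0651 − 0.0120 = 0.0531 mol
From the 1:2 ratio, n((NH4)2SO4) = 1/2 × 0.0531 = 0.0266 mol
mass of (NH4)2SO4 = 0.0266 × 132.14 = 3.51 g

3.51 g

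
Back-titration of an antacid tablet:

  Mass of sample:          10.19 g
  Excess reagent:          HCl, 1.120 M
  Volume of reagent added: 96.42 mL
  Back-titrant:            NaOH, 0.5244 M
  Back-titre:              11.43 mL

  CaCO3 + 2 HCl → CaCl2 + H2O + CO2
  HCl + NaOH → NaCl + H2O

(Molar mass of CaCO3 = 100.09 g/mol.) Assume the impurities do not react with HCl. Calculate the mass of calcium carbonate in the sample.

5.104 g

n(HCl) added = 0.09642 × 1.120 = 0.1080 mol
n(NaOH) used in back-titration = 0.01143 × 0.5244 = 5.994 × 10^-3 mol
n(HCl) left over = 5.994 × 10^-3 mol (1:1 ratio)
n(HCl) consumed by analyte = 0.1080 − 5.994 × 10^-3 = 0.1020 mol
From the 1:2 ratio, n(CaCO3) = 1/2 × 0.1020 = 0.05100 mol
mass of CaCO3 = 0.05100 × 100.09 = 5.104 g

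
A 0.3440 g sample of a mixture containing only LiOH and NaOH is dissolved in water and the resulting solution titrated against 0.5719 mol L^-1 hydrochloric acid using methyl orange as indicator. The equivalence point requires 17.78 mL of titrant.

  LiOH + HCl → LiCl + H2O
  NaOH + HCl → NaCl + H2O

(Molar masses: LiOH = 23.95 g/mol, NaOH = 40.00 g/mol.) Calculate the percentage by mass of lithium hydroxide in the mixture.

n(HCl) = 0.01778 × 0.5719 = 0.01017 mol
Let x = n(LiOH), y = n(NaOH).
Titrant: 1x + 1y = 0.01017;  mass: 23.95x + 40.00y = 0.3440
Solving, x = 3.909 × 10^-3 mol, y = 6.260 × 10^-3 mol
mass of LiOH = 3.909 × 10^-3 × 23.95 = 0.09361 g
% LiOH = 0.09361 / 0.3440 × 100 = 27.21 %

27.21 %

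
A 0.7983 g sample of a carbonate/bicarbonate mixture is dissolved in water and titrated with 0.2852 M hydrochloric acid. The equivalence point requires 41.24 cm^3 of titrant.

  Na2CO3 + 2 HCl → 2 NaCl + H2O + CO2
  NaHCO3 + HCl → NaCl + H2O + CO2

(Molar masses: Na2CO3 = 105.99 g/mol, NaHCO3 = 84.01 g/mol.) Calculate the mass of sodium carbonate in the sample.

0.3243 g

n(HCl) = 0.04124 × 0.2852 = 0.01176 mol
Let x = n(Na2CO3), y = n(NaHCO3).
Titrant: 2x + 1y = 0.01176;  mass: 105.99x + 84.01y = 0.7983
Solving, x = 3.060 × 10^-3 mol, y = 5.642 × 10^-3 mol
mass of Na2CO3 = 3.060 × 10^-3 × 105.99 = 0.3243 g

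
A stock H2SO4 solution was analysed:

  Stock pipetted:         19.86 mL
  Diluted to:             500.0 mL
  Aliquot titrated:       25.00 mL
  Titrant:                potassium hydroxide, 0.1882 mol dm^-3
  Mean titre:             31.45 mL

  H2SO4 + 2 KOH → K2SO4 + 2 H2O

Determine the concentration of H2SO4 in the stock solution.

n(KOH) = 0.03145 × 0.1882 = 5.919 × 10^-3 mol
From the 1:2 ratio, n(H2SO4) in the aliquot = 1/2 × 5.919 × 10^-3 = 2.959 × 10^-3 mol
[H2SO4]_dilute = 2.959 × 10^-3 / 0.02500 = 0.1184 mol/L
Dilution factor = 500.0 / 19.86 = 25.18
[H2SO4]_stock = 0.1184 × 25.18 = 2.980 mol/L

2.980 mol/L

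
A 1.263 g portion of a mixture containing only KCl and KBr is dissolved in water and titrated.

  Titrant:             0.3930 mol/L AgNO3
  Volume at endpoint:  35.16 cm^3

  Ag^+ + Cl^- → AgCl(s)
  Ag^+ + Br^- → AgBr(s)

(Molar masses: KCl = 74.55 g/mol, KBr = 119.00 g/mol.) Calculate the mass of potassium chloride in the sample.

n(AgNO3) = 0.03516 × 0.3930 = 0.01382 mol
Let x = n(KCl), y = n(KBr).
Titrant: 1x + 1y = 0.01382;  mass: 74.55x + 119.00y = 1.263
Solving, x = 8.579 × 10^-3 mol, y = 5.239 × 10^-3 mol
mass of KCl = 8.579 × 10^-3 × 74.55 = 0.6395 g

0.6395 g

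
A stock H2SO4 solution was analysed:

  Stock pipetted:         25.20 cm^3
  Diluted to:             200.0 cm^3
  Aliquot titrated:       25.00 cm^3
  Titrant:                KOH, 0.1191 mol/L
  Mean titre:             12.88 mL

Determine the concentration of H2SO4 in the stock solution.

H2SO4 + 2 KOH → K2SO4 + 2 H2O
n(KOH) = 0.01288 × 0.1191 = 1.534 × 10^-3 mol
From the 1:2 ratio, n(H2SO4) in the aliquot = 1/2 × 1.534 × 10^-3 = 7.670 × 10^-4 mol
[H2SO4]_dilute = 7.670 × 10^-4 / 0.02500 = 0.03068 mol/L
Dilution factor = 200.0 / 25.20 = 7.937
[H2SO4]_stock = 0.03068 × 7.937 = 0.2435 mol/L

0.2435 mol/L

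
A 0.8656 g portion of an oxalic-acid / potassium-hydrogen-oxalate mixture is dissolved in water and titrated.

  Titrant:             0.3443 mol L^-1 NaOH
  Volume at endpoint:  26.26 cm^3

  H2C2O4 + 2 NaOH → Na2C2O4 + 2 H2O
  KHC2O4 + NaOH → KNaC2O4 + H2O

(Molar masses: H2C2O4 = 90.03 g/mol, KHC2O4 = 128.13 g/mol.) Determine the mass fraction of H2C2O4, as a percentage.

18.32 %

n(NaOH) = 0.02626 × 0.3443 = 9.041 × 10^-3 mol
Let x = n(H2C2O4), y = n(KHC2O4).
Titrant: 2x + 1y = 9.041 × 10^-3;  mass: 90.03x + 128.13y = 0.8656
Solving, x = 1.762 × 10^-3 mol, y = 5.518 × 10^-3 mol
mass of H2C2O4 = 1.762 × 10^-3 × 90.03 = 0.1586 g
% H2C2O4 = 0.1586 / 0.8656 × 100 = 18.32 %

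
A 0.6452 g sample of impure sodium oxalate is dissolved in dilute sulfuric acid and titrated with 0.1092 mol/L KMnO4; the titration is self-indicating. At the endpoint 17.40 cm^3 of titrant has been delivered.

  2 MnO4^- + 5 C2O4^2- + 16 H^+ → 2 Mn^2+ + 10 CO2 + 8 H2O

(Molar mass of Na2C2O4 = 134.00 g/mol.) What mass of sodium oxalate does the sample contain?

0.6365 g

n(KMnO4) = 0.01740 L × 0.1092 mol/L = 1.900 × 10^-3 mol
From the 5:2 ratio, n(Na2C2O4) = 5/2 × 1.900 × 10^-3 = 4.750 × 10^-3 mol
mass of Na2C2O4 = 4.750 × 10^-3 × 134.00 g/mol = 0.6365 g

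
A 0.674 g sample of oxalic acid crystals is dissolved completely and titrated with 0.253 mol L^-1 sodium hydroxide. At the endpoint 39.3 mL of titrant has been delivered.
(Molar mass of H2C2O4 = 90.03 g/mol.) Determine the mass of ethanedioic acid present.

0.448 g

H2C2O4 + 2 NaOH → Na2C2O4 + 2 H2O
n(NaOH) = 0.0393 L × 0.253 mol/L = 9.94 × 10^-3 mol
From the 1:2 ratio, n(H2C2O4) = 1/2 × 9.94 × 10^-3 = 4.97 × 10^-3 mol
mass of H2C2O4 = 4.97 × 10^-3 × 90.03 g/mol = 0.448 g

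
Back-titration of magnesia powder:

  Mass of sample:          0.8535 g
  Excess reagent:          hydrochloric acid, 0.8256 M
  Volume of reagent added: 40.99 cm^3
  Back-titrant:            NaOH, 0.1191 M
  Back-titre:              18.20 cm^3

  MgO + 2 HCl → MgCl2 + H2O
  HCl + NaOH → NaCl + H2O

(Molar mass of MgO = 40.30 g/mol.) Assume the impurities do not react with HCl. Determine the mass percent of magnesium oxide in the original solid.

n(HCl) added = 0.04099 × 0.8256 = 0.03384 mol
n(NaOH) used in back-titration = 0.01820 × 0.1191 = 2.168 × 10^-3 mol
n(HCl) left over = 2.168 × 10^-3 mol (1:1 ratio)
n(HCl) consumed by analyte = 0.03384 − 2.168 × 10^-3 = 0.03167 mol
From the 1:2 ratio, n(MgO) = 1/2 × 0.03167 = 0.01584 mol
mass of MgO = 0.01584 × 40.30 = 0.6382 g
% MgO = 0.6382 / 0.8535 × 100 = 74.78 %

74.78 %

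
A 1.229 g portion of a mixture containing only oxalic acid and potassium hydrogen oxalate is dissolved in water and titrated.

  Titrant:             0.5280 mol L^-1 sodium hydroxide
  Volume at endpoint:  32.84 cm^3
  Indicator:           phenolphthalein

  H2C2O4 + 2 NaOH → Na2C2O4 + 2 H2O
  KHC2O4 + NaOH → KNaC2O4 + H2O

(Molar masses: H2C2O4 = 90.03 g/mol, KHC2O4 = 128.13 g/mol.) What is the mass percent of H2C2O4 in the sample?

43.75 %

n(NaOH) = 0.03284 × 0.5280 = 0.01734 mol
Let x = n(H2C2O4), y = n(KHC2O4).
Titrant: 2x + 1y = 0.01734;  mass: 90.03x + 128.13y = 1.229
Solving, x = 5.972 × 10^-3 mol, y = 5.396 × 10^-3 mol
mass of H2C2O4 = 5.972 × 10^-3 × 90.03 = 0.5377 g
% H2C2O4 = 0.5377 / 1.229 × 100 = 43.75 %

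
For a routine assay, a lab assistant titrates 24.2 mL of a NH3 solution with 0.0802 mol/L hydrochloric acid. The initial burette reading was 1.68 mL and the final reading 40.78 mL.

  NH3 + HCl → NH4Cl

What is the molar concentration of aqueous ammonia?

0.130 mol/L

n(HCl) = 0.0391 L × 0.0802 mol/L = 3.14 × 10^-3 mol
n(NH3) = 3.14 × 10^-3 mol (1:1 mole ratio)
[NH3] = 3.14 × 10^-3 mol / 0.0242 L = 0.130 mol/L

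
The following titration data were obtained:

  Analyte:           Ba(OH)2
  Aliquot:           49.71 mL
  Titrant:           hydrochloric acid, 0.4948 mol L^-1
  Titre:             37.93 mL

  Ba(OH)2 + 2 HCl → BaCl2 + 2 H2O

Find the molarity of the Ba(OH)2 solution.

0.1888 mol/L

n(HCl) = 0.03793 L × 0.4948 mol/L = 0.01877 mol
From the 1:2 mole ratio, n(Ba(OH)2) = 1/2 × 0.01877 = 9.384 × 10^-3 mol
[Ba(OH)2] = 9.384 × 10^-3 mol / 0.04971 L = 0.1888 mol/L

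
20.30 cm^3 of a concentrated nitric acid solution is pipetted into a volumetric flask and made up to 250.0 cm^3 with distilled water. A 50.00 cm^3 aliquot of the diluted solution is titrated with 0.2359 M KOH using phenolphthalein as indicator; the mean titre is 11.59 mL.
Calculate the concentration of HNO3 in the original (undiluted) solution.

HNO3 + KOH → KNO3 + H2O
n(KOH) = 0.01159 × 0.2359 = 2.734 × 10^-3 mol
n(HNO3) in the aliquot = 2.734 × 10^-3 mol (1:1 ratio)
[HNO3]_dilute = 2.734 × 10^-3 / 0.05000 = 0.05468 mol/L
Dilution factor = 250.0 / 20.30 = 12.32
[HNO3]_stock = 0.05468 × 12.32 = 0.6734 mol/L

0.6734 M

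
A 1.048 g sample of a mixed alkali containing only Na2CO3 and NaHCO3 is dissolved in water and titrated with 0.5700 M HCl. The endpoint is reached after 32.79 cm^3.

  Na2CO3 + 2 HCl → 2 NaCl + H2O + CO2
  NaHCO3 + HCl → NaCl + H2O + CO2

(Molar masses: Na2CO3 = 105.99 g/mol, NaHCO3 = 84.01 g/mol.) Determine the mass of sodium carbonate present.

n(HCl) = 0.03279 × 0.5700 = 0.01869 mol
Let x = n(Na2CO3), y = n(NaHCO3).
Titrant: 2x + 1y = 0.01869;  mass: 105.99x + 84.01y = 1.048
Solving, x = 8.418 × 10^-3 mol, y = 1.854 × 10^-3 mol
mass of Na2CO3 = 8.418 × 10^-3 × 105.99 = 0.8922 g

0.8922 g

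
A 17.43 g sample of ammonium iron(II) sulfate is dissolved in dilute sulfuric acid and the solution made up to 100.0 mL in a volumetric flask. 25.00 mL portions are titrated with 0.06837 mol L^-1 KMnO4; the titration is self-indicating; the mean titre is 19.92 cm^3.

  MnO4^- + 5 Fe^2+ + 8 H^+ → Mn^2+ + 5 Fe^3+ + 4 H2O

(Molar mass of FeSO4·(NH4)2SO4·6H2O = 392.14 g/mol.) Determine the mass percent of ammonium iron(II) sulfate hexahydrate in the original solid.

n(KMnO4) per titration = 0.01992 × 0.06837 = 1.362 × 10^-3 mol
From the 5:1 ratio, n(FeSO4·(NH4)2SO4·6H2O) in each aliquot = 5/1 × 1.362 × 10^-3 = 6.810 × 10^-3 mol
n(FeSO4·(NH4)2SO4·6H2O) in the whole flask = 6.810 × 10^-3 × 100.0/25.00 = 0.02724 mol
mass of FeSO4·(NH4)2SO4·6H2O = 0.02724 × 392.14 = 10.68 g
% FeSO4·(NH4)2SO4·6H2O = 10.68 / 17.43 × 100 = 61.28 %

61.28 %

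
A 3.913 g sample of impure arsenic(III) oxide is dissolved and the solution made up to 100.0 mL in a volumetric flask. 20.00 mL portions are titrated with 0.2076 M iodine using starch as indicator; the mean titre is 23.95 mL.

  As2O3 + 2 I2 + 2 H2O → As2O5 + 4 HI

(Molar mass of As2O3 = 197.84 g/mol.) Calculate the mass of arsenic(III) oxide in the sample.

n(I2) per titration = 0.02395 × 0.2076 = 4.972 × 10^-3 mol
From the 1:2 ratio, n(As2O3) in each aliquot = 1/2 × 4.972 × 10^-3 = 2.486 × 10^-3 mol
n(As2O3) in the whole flask = 2.486 × 10^-3 × 100.0/20.00 = 0.01243 mol
mass of As2O3 = 0.01243 × 197.84 = 2.459 g

2.459 g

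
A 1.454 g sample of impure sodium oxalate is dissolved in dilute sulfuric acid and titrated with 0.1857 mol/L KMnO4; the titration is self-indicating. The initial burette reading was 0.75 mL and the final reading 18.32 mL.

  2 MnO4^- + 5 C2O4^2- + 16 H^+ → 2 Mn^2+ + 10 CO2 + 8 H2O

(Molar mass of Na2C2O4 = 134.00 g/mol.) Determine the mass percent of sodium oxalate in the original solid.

n(KMnO4) = 0.01757 L × 0.1857 mol/L = 3.263 × 10^-3 mol
From the 5:2 ratio, n(Na2C2O4) = 5/2 × 3.263 × 10^-3 = 8.157 × 10^-3 mol
mass of Na2C2O4 = 8.157 × 10^-3 × 134.00 g/mol = 1.093 g
% Na2C2O4 = 1.093 / 1.454 × 100 = 75.17 %

75.17 %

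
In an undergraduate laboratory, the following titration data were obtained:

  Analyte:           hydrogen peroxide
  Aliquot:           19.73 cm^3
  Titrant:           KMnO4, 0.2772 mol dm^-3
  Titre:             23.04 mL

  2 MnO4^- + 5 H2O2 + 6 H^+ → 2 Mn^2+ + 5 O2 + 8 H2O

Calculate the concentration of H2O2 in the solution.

n(KMnO4) = 0.02304 L × 0.2772 mol/L = 6.387 × 10^-3 mol
From the 5:2 mole ratio, n(H2O2) = 5/2 × 6.387 × 10^-3 = 0.01597 mol
[H2O2] = 0.01597 mol / 0.01973 L = 0.8093 mol/L

0.8093 mol/L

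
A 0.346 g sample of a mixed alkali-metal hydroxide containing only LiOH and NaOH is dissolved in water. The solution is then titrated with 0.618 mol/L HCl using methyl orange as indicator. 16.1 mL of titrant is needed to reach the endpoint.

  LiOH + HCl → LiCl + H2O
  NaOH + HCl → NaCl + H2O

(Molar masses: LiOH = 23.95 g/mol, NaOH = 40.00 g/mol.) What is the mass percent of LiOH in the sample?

22.4 %

n(HCl) = 0.0161 × 0.618 = 9.95 × 10^-3 mol
Let x = n(LiOH), y = n(NaOH).
Titrant: 1x + 1y = 9.95 × 10^-3;  mass: 23.95x + 40.00y = 0.346
Solving, x = 3.24 × 10^-3 mol, y = 6.71 × 10^-3 mol
mass of LiOH = 3.24 × 10^-3 × 23.95 = 0.0776 g
% LiOH = 0.0776 / 0.346 × 100 = 22.4 %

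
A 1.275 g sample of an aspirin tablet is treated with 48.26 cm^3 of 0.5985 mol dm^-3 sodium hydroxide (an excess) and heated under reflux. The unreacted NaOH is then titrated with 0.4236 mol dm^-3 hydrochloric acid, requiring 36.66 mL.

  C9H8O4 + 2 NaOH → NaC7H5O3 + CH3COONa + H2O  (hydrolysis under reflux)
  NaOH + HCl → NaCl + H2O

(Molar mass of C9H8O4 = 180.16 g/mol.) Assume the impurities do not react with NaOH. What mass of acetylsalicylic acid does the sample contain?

1.203 g

n(NaOH) added = 0.04826 × 0.5985 = 0.02888 mol
n(HCl) used in back-titration = 0.03666 × 0.4236 = 0.01553 mol
n(NaOH) left over = 0.01553 mol (1:1 ratio)
n(NaOH) consumed by analyte = 0.02888 − 0.01553 = 0.01335 mol
From the 1:2 ratio, n(C9H8O4) = 1/2 × 0.01335 = 6.677 × 10^-3 mol
mass of C9H8O4 = 6.677 × 10^-3 × 180.16 = 1.203 g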